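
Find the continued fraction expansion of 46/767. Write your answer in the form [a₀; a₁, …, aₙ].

[0; 16, 1, 2, 15]

Repeatedly divide and take the remainder:
⌊46/767⌋ = 0, remainder 46
⌊767/46⌋ = 16, remainder 31
⌊46/31⌋ = 1, remainder 15
⌊31/15⌋ = 2, remainder 1
⌊15/1⌋ = 15, remainder 0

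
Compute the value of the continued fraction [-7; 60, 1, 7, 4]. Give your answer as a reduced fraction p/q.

-14030/2009

Start with 4.
7 + 1/(4/1) = 7 + 1/4 = 29/4
1 + 1/(29/4) = 1 + 4/29 = 33/29
60 + 1/(33/29) = 60 + 29/33 = 2009/33
-7 + 1/(2009/33) = -7 + 33/2009 = -14030/2009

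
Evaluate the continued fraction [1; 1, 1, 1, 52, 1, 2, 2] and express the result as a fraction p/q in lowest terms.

Use the convergent recurrence hₖ = aₖ·hₖ₋₁ + hₖ₋₂ (and likewise for the denominators kₖ):
a_0 = 1: 1/1
a_1 = 1: 2/1
a_2 = 1: 3/2
a_3 = 1: 5/3
a_4 = 52: 263/158
a_5 = 1: 268/161
a_6 = 2: 799/480
a_7 = 2: 1866/1121

1866/1121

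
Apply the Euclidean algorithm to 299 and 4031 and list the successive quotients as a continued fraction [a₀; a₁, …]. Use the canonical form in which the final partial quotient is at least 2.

299 ÷ 4031 → quotient 0, remainder 299
4031 ÷ 299 → quotient 13, remainder 144
299 ÷ 144 → quotient 2, remainder 11
144 ÷ 11 → quotient 13, remainder 1
11 ÷ 1 → quotient 11, remainder 0

[0; 13, 2, 13, 11]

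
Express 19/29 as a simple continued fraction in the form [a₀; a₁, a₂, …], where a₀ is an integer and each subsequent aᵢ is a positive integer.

[0; 1, 1, 1, 9]

Repeatedly divide and take the remainder:
⌊19/29⌋ = 0, remainder 19
⌊29/19⌋ = 1, remainder 10
⌊19/10⌋ = 1, remainder 9
⌊10/9⌋ = 1, remainder 1
⌊9/1⌋ = 9, remainder 0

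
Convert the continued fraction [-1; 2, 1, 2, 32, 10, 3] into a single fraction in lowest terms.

-5037/8053

Start with 3.
10 + 1/(3/1) = 10 + 1/3 = 31/3
32 + 1/(31/3) = 32 + 3/31 = 995/31
2 + 1/(995/31) = 2 + 31/995 = 2021/995
1 + 1/(2021/995) = 1 + 995/2021 = 3016/2021
2 + 1/(3016/2021) = 2 + 2021/3016 = 8053/3016
-1 + 1/(8053/3016) = -1 + 3016/8053 = -5037/8053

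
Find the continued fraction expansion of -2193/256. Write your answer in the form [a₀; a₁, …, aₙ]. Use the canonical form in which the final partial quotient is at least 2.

Run the Euclidean algorithm, recording each quotient:
-2193 ÷ 256 → quotient -9, remainder 111
256 ÷ 111 → quotient 2, remainder 34
111 ÷ 34 → quotient 3, remainder 9
34 ÷ 9 → quotient 3, remainder 7
9 ÷ 7 → quotient 1, remainder 2
7 ÷ 2 → quotient 3, remainder 1
2 ÷ 1 → quotient 2, remainder 0

[-9; 2, 3, 3, 1, 3, 2]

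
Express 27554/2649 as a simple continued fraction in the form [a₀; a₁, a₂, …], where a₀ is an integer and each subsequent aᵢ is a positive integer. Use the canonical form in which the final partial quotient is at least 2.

[10; 2, 2, 23, 1, 2, 7]

⌊27554/2649⌋ = 10, remainder 1064
⌊2649/1064⌋ = 2, remainder 521
⌊1064/521⌋ = 2, remainder 22
⌊521/22⌋ = 23, remainder 15
⌊22/15⌋ = 1, remainder 7
⌊15/7⌋ = 2, remainder 1
⌊7/1⌋ = 7, remainder 0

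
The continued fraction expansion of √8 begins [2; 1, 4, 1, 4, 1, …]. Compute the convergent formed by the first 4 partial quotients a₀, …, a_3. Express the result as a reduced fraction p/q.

17/6

Start with 1.
4 + 1/(1/1) = 4 + 1/1 = 5/1
1 + 1/(5/1) = 1 + 1/5 = 6/5
2 + 1/(6/5) = 2 + 5/6 = 17/6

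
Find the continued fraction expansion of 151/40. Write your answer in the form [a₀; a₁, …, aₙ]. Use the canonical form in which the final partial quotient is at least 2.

[3; 1, 3, 2, 4]

Apply division with remainder until the remainder is 0:
151 ÷ 40 → quotient 3, remainder 31
40 ÷ 31 → quotient 1, remainder 9
31 ÷ 9 → quotient 3, remainder 4
9 ÷ 4 → quotient 2, remainder 1
4 ÷ 1 → quotient 4, remainder 0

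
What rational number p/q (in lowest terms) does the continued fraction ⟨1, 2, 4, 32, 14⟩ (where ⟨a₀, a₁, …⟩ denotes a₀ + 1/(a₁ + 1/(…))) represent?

Collapse the nested fraction from the inside out:
Start with 14.
32 + 1/(14/1) = 32 + 1/14 = 449/14
4 + 1/(449/14) = 4 + 14/449 = 1810/449
2 + 1/(1810/449) = 2 + 449/1810 = 4069/1810
1 + 1/(4069/1810) = 1 + 1810/4069 = 5879/4069

5879/4069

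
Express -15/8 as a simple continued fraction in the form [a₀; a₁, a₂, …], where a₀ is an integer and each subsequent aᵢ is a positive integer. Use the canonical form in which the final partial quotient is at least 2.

-15 = -2·8 + 1, so a_0 = -2
8 = 8·1 + 0, so a_1 = 8

[-2; 8]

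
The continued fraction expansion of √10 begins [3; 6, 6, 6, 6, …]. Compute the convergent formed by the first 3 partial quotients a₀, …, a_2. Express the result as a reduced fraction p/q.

117/37

Start with 6.
6 + 1/(6/1) = 6 + 1/6 = 37/6
3 + 1/(37/6) = 3 + 6/37 = 117/37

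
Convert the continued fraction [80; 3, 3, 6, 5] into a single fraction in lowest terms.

26098/325

Build up convergents one term at a time:
a_0 = 80: 80/1
a_1 = 3: 241/3
a_2 = 3: 803/10
a_3 = 6: 5059/63
a_4 = 5: 26098/325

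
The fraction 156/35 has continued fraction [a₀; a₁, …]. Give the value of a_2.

156 = 4·35 + 16, so a_0 = 4
35 = 2·16 + 3, so a_1 = 2
16 = 5·3 + 1, so a_2 = 5

5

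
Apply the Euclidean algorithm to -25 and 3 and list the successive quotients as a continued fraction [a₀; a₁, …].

⌊-25/3⌋ = -9, remainder 2
⌊3/2⌋ = 1, remainder 1
⌊2/1⌋ = 2, remainder 0

[-9; 1, 2]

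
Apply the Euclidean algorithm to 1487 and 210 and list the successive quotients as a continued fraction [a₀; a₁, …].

1487 = 7·210 + 17, so a_0 = 7
210 = 12·17 + 6, so a_1 = 12
17 = 2·6 + 5, so a_2 = 2
6 = 1·5 + 1, so a_3 = 1
5 = 5·1 + 0, so a_4 = 5

[7; 12, 2, 1, 5]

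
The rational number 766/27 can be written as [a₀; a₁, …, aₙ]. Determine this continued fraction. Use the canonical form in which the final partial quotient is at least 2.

[28; 2, 1, 2, 3]

Apply division with remainder until the remainder is 0:
⌊766/27⌋ = 28, remainder 10
⌊27/10⌋ = 2, remainder 7
⌊10/7⌋ = 1, remainder 3
⌊7/3⌋ = 2, remainder 1
⌊3/1⌋ = 3, remainder 0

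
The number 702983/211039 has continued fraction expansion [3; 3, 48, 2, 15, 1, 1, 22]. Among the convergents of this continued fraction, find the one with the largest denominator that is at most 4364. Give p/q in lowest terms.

976/293

a_0 = 3: 3/1  (≤ bound)
a_1 = 3: 10/3  (≤ bound)
a_2 = 48: 483/145  (≤ bound)
a_3 = 2: 976/293  (≤ bound)
a_4 = 15: 15123/4540  (> 4364, stop)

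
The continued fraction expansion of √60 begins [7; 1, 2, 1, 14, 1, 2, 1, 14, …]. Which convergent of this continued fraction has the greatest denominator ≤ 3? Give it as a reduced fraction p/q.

a_0 = 7: 7/1  (≤ bound)
a_1 = 1: 8/1  (≤ bound)
a_2 = 2: 23/3  (≤ bound)
a_3 = 1: 31/4  (> 3, stop)

23/3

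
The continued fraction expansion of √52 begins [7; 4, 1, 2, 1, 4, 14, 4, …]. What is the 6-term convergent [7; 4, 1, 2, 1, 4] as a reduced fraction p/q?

a_0 = 7: 7/1
a_1 = 4: 29/4
a_2 = 1: 36/5
a_3 = 2: 101/14
a_4 = 1: 137/19
a_5 = 4: 649/90

649/90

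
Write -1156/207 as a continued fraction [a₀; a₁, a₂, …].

⌊-1156/207⌋ = -6, remainder 86
⌊207/86⌋ = 2, remainder 35
⌊86/35⌋ = 2, remainder 16
⌊35/16⌋ = 2, remainder 3
⌊16/3⌋ = 5, remainder 1
⌊3/1⌋ = 3, remainder 0

[-6; 2, 2, 2, 5, 3]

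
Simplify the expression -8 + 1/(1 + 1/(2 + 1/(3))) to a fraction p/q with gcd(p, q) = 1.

-73/10

Work from the innermost term outward:
Start with 3.
2 + 1/(3/1) = 2 + 1/3 = 7/3
1 + 1/(7/3) = 1 + 3/7 = 10/7
-8 + 1/(10/7) = -8 + 7/10 = -73/10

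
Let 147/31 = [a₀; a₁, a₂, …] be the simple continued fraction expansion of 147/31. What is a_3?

Run the Euclidean algorithm, recording each quotient:
⌊147/31⌋ = 4, remainder 23
⌊31/23⌋ = 1, remainder 8
⌊23/8⌋ = 2, remainder 7
⌊8/7⌋ = 1, remainder 1

1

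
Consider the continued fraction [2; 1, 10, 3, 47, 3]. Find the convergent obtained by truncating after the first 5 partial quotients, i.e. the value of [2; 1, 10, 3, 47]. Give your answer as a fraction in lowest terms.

4685/1609

Use the convergent recurrence hₖ = aₖ·hₖ₋₁ + hₖ₋₂ (and likewise for the denominators kₖ):
a_0 = 2: 2/1
a_1 = 1: 3/1
a_2 = 10: 32/11
a_3 = 3: 99/34
a_4 = 47: 4685/1609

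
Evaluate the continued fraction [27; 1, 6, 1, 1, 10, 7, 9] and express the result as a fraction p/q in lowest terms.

Start with 9.
7 + 1/(9/1) = 7 + 1/9 = 64/9
10 + 1/(64/9) = 10 + 9/64 = 649/64
1 + 1/(649/64) = 1 + 64/649 = 713/649
1 + 1/(713/649) = 1 + 649/713 = 1362/713
6 + 1/(1362/713) = 6 + 713/1362 = 8885/1362
1 + 1/(8885/1362) = 1 + 1362/8885 = 10247/8885
27 + 1/(10247/8885) = 27 + 8885/10247 = 285554/10247

285554/10247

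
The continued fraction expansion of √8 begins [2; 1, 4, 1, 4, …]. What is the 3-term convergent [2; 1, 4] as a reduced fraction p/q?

14/5

Work from the innermost term outward:
Start with 4.
1 + 1/(4/1) = 1 + 1/4 = 5/4
2 + 1/(5/4) = 2 + 4/5 = 14/5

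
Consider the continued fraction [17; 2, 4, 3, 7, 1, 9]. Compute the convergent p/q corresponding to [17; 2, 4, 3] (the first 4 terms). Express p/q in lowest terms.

a_0 = 17: 17/1
a_1 = 2: 35/2
a_2 = 4: 157/9
a_3 = 3: 506/29

506/29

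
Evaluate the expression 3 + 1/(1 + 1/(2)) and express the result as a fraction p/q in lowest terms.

Start with 2.
1 + 1/(2/1) = 1 + 1/2 = 3/2
3 + 1/(3/2) = 3 + 2/3 = 11/3

11/3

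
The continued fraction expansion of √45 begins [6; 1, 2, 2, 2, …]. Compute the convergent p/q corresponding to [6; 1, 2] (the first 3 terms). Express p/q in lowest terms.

20/3

Use the convergent recurrence hₖ = aₖ·hₖ₋₁ + hₖ₋₂ (and likewise for the denominators kₖ):
a_0 = 6: 6/1
a_1 = 1: 7/1
a_2 = 2: 20/3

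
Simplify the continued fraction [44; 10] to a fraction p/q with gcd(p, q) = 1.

a_0 = 44: 44/1
a_1 = 10: 441/10

441/10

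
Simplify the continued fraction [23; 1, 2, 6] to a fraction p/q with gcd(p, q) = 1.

Start with 6.
2 + 1/(6/1) = 2 + 1/6 = 13/6
1 + 1/(13/6) = 1 + 6/13 = 19/13
23 + 1/(19/13) = 23 + 13/19 = 450/19

450/19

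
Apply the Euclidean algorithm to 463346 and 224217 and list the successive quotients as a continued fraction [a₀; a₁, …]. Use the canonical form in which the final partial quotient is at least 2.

463346 ÷ 224217 → quotient 2, remainder 14912
224217 ÷ 14912 → quotient 15, remainder 537
14912 ÷ 537 → quotient 27, remainder 413
537 ÷ 413 → quotient 1, remainder 124
413 ÷ 124 → quotient 3, remainder 41
124 ÷ 41 → quotient 3, remainder 1
41 ÷ 1 → quotient 41, remainder 0

[2; 15, 27, 1, 3, 3, 41]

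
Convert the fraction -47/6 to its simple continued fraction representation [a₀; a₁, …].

-47 ÷ 6 → quotient -8, remainder 1
6 ÷ 1 → quotient 6, remainder 0

[-8; 6]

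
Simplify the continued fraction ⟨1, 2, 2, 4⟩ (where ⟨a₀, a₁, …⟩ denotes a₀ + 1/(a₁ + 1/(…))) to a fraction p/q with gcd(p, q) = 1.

Start with 4.
2 + 1/(4/1) = 2 + 1/4 = 9/4
2 + 1/(9/4) = 2 + 4/9 = 22/9
1 + 1/(22/9) = 1 + 9/22 = 31/22

31/22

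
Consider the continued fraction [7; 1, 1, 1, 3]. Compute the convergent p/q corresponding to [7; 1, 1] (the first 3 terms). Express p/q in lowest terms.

Start with 1.
1 + 1/(1/1) = 1 + 1/1 = 2/1
7 + 1/(2/1) = 7 + 1/2 = 15/2

15/2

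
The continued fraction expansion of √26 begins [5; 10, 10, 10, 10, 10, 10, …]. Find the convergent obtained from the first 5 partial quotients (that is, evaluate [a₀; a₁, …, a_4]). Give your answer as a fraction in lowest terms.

52525/10301

a_0 = 5: 5/1
a_1 = 10: 51/10
a_2 = 10: 515/101
a_3 = 10: 5201/1020
a_4 = 10: 52525/10301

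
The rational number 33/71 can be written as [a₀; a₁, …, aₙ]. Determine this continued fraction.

33 = 0·71 + 33, so a_0 = 0
71 = 2·33 + 5, so a_1 = 2
33 = 6·5 + 3, so a_2 = 6
5 = 1·3 + 2, so a_3 = 1
3 = 1·2 + 1, so a_4 = 1
2 = 2·1 + 0, so a_5 = 2

[0; 2, 6, 1, 1, 2]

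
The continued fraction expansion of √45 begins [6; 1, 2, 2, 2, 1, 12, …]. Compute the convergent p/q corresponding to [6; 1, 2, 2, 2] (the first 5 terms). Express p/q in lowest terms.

Start with 2.
2 + 1/(2/1) = 2 + 1/2 = 5/2
2 + 1/(5/2) = 2 + 2/5 = 12/5
1 + 1/(12/5) = 1 + 5/12 = 17/12
6 + 1/(17/12) = 6 + 12/17 = 114/17

114/17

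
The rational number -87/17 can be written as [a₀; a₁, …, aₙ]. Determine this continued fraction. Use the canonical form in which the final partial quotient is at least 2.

[-6; 1, 7, 2]

Repeatedly divide and take the remainder:
-87 = -6·17 + 15, so a_0 = -6
17 = 1·15 + 2, so a_1 = 1
15 = 7·2 + 1, so a_2 = 7
2 = 2·1 + 0, so a_3 = 2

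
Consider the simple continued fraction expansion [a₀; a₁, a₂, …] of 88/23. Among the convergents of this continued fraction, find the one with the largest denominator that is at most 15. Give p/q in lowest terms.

a_0 = 3: 3/1  (≤ bound)
a_1 = 1: 4/1  (≤ bound)
a_2 = 4: 19/5  (≤ bound)
a_3 = 1: 23/6  (≤ bound)
a_4 = 3: 88/23  (> 15, stop)

23/6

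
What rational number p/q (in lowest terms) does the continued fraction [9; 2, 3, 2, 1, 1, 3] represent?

Compute successive convergents:
a_0 = 9: 9/1
a_1 = 2: 19/2
a_2 = 3: 66/7
a_3 = 2: 151/16
a_4 = 1: 217/23
a_5 = 1: 368/39
a_6 = 3: 1321/140

1321/140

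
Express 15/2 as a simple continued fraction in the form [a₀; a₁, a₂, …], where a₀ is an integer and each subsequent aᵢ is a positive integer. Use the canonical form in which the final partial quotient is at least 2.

[7; 2]

⌊15/2⌋ = 7, remainder 1
⌊2/1⌋ = 2, remainder 0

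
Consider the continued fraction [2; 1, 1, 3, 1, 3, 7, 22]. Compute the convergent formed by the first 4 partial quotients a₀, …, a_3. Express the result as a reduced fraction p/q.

Start with 3.
1 + 1/(3/1) = 1 + 1/3 = 4/3
1 + 1/(4/3) = 1 + 3/4 = 7/4
2 + 1/(7/4) = 2 + 4/7 = 18/7

18/7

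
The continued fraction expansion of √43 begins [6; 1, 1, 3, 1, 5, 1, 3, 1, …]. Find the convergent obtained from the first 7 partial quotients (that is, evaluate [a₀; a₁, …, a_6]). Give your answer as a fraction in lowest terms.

400/61

Build up convergents one term at a time:
a_0 = 6: 6/1
a_1 = 1: 7/1
a_2 = 1: 13/2
a_3 = 3: 46/7
a_4 = 1: 59/9
a_5 = 5: 341/52
a_6 = 1: 400/61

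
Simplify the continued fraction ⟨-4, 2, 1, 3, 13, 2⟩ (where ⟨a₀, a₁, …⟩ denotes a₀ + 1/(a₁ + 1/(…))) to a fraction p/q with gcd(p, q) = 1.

Work from the innermost term outward:
Start with 2.
13 + 1/(2/1) = 13 + 1/2 = 27/2
3 + 1/(27/2) = 3 + 2/27 = 83/27
1 + 1/(83/27) = 1 + 27/83 = 110/83
2 + 1/(110/83) = 2 + 83/110 = 303/110
-4 + 1/(303/110) = -4 + 110/303 = -1102/303

-1102/303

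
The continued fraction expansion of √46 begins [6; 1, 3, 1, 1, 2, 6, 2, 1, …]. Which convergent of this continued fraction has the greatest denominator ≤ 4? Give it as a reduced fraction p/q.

27/4

List convergents until the denominator exceeds the bound:
a_0 = 6: 6/1  (≤ bound)
a_1 = 1: 7/1  (≤ bound)
a_2 = 3: 27/4  (≤ bound)
a_3 = 1: 34/5  (> 4, stop)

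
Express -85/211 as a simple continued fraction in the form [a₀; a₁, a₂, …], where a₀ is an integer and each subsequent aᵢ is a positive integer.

⌊-85/211⌋ = -1, remainder 126
⌊211/126⌋ = 1, remainder 85
⌊126/85⌋ = 1, remainder 41
⌊85/41⌋ = 2, remainder 3
⌊41/3⌋ = 13, remainder 2
⌊3/2⌋ = 1, remainder 1
⌊2/1⌋ = 2, remainder 0

[-1; 1, 1, 2, 13, 1, 2]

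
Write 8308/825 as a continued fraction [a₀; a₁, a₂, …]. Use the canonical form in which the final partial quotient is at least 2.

Repeatedly divide and take the remainder:
8308 = 10·825 + 58, so a_0 = 10
825 = 14·58 + 13, so a_1 = 14
58 = 4·13 + 6, so a_2 = 4
13 = 2·6 + 1, so a_3 = 2
6 = 6·1 + 0, so a_4 = 6

[10; 14, 4, 2, 6]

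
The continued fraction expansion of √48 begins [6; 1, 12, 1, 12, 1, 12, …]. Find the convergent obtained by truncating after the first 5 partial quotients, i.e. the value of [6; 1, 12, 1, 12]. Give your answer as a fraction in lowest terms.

1254/181

Start with 12.
1 + 1/(12/1) = 1 + 1/12 = 13/12
12 + 1/(13/12) = 12 + 12/13 = 168/13
1 + 1/(168/13) = 1 + 13/168 = 181/168
6 + 1/(181/168) = 6 + 168/181 = 1254/181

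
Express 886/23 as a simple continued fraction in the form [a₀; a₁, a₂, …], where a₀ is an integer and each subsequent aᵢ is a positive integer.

[38; 1, 1, 11]

886 ÷ 23 → quotient 38, remainder 12
23 ÷ 12 → quotient 1, remainder 11
12 ÷ 11 → quotient 1, remainder 1
11 ÷ 1 → quotient 11, remainder 0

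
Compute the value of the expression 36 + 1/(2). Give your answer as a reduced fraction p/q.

Collapse the nested fraction from the inside out:
Start with 2.
36 + 1/(2/1) = 36 + 1/2 = 73/2

73/2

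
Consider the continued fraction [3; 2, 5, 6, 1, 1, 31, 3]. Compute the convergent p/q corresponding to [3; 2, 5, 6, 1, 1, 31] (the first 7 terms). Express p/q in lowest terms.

Start with 31.
1 + 1/(31/1) = 1 + 1/31 = 32/31
1 + 1/(32/31) = 1 + 31/32 = 63/32
6 + 1/(63/32) = 6 + 32/63 = 410/63
5 + 1/(410/63) = 5 + 63/410 = 2113/410
2 + 1/(2113/410) = 2 + 410/2113 = 4636/2113
3 + 1/(4636/2113) = 3 + 2113/4636 = 16021/4636

16021/4636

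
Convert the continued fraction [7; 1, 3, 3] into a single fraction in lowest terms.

101/13

a_0 = 7: 7/1
a_1 = 1: 8/1
a_2 = 3: 31/4
a_3 = 3: 101/13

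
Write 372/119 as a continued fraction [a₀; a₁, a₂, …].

[3; 7, 1, 14]

372 ÷ 119 → quotient 3, remainder 15
119 ÷ 15 → quotient 7, remainder 14
15 ÷ 14 → quotient 1, remainder 1
14 ÷ 1 → quotient 14, remainder 0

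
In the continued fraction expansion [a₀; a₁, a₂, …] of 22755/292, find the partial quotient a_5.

⌊22755/292⌋ = 77, remainder 271
⌊292/271⌋ = 1, remainder 21
⌊271/21⌋ = 12, remainder 19
⌊21/19⌋ = 1, remainder 2
⌊19/2⌋ = 9, remainder 1
⌊2/1⌋ = 2, remainder 0

2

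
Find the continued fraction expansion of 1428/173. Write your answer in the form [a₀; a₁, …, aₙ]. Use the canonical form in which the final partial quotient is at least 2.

Apply division with remainder until the remainder is 0:
1428 = 8·173 + 44, so a_0 = 8
173 = 3·44 + 41, so a_1 = 3
44 = 1·41 + 3, so a_2 = 1
41 = 13·3 + 2, so a_3 = 13
3 = 1·2 + 1, so a_4 = 1
2 = 2·1 + 0, so a_5 = 2

[8; 3, 1, 13, 1, 2]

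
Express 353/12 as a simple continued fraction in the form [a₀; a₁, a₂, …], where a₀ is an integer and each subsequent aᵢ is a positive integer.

[29; 2, 2, 2]

Repeatedly divide and take the remainder:
353 ÷ 12 → quotient 29, remainder 5
12 ÷ 5 → quotient 2, remainder 2
5 ÷ 2 → quotient 2, remainder 1
2 ÷ 1 → quotient 2, remainder 0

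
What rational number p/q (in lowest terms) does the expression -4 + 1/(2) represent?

Collapse the nested fraction from the inside out:
Start with 2.
-4 + 1/(2/1) = -4 + 1/2 = -7/2

-7/2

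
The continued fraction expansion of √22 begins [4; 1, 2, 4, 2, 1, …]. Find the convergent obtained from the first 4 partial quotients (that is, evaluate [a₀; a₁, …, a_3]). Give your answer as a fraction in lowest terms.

a_0 = 4: 4/1
a_1 = 1: 5/1
a_2 = 2: 14/3
a_3 = 4: 61/13

61/13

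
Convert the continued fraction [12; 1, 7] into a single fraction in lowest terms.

103/8

Start with 7.
1 + 1/(7/1) = 1 + 1/7 = 8/7
12 + 1/(8/7) = 12 + 7/8 = 103/8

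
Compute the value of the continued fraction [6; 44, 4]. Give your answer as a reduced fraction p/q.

1066/177

Starting at the tail and folding back:
Start with 4.
44 + 1/(4/1) = 44 + 1/4 = 177/4
6 + 1/(177/4) = 6 + 4/177 = 1066/177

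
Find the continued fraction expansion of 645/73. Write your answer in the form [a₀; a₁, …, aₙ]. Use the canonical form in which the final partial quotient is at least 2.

[8; 1, 5, 12]

Apply division with remainder until the remainder is 0:
⌊645/73⌋ = 8, remainder 61
⌊73/61⌋ = 1, remainder 12
⌊61/12⌋ = 5, remainder 1
⌊12/1⌋ = 12, remainder 0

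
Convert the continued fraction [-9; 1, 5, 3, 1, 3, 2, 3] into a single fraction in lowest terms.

a_0 = -9: -9/1
a_1 = 1: -8/1
a_2 = 5: -49/6
a_3 = 3: -155/19
a_4 = 1: -204/25
a_5 = 3: -767/94
a_6 = 2: -1738/213
a_7 = 3: -5981/733

-5981/733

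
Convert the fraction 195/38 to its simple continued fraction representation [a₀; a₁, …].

⌊195/38⌋ = 5, remainder 5
⌊38/5⌋ = 7, remainder 3
⌊5/3⌋ = 1, remainder 2
⌊3/2⌋ = 1, remainder 1
⌊2/1⌋ = 2, remainder 0

[5; 7, 1, 1, 2]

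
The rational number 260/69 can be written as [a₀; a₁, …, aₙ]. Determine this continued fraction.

[3; 1, 3, 3, 5]

Repeatedly divide and take the remainder:
⌊260/69⌋ = 3, remainder 53
⌊69/53⌋ = 1, remainder 16
⌊53/16⌋ = 3, remainder 5
⌊16/5⌋ = 3, remainder 1
⌊5/1⌋ = 5, remainder 0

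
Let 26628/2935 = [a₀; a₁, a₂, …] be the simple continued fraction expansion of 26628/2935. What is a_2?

1

⌊26628/2935⌋ = 9, remainder 213
⌊2935/213⌋ = 13, remainder 166
⌊213/166⌋ = 1, remainder 47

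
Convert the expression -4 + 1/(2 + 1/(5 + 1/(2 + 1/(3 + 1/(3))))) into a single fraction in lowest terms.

-967/273

a_0 = -4: -4/1
a_1 = 2: -7/2
a_2 = 5: -39/11
a_3 = 2: -85/24
a_4 = 3: -294/83
a_5 = 3: -967/273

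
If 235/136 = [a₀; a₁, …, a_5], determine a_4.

235 ÷ 136 → quotient 1, remainder 99
136 ÷ 99 → quotient 1, remainder 37
99 ÷ 37 → quotient 2, remainder 25
37 ÷ 25 → quotient 1, remainder 12
25 ÷ 12 → quotient 2, remainder 1

2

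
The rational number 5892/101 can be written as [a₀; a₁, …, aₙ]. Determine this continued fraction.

5892 ÷ 101 → quotient 58, remainder 34
101 ÷ 34 → quotient 2, remainder 33
34 ÷ 33 → quotient 1, remainder 1
33 ÷ 1 → quotient 33, remainder 0

[58; 2, 1, 33]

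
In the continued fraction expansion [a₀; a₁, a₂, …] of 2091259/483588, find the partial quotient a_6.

2091259 = 4·483588 + 156907, so a_0 = 4
483588 = 3·156907 + 12867, so a_1 = 3
156907 = 12·12867 + 2503, so a_2 = 12
12867 = 5·2503 + 352, so a_3 = 5
2503 = 7·352 + 39, so a_4 = 7
352 = 9·39 + 1, so a_5 = 9
39 = 39·1 + 0, so a_6 = 39

39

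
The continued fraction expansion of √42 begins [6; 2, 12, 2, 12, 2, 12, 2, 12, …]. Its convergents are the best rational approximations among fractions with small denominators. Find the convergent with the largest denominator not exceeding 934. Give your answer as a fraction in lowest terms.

List convergents until the denominator exceeds the bound:
a_0 = 6: 6/1  (≤ bound)
a_1 = 2: 13/2  (≤ bound)
a_2 = 12: 162/25  (≤ bound)
a_3 = 2: 337/52  (≤ bound)
a_4 = 12: 4206/649  (≤ bound)
a_5 = 2: 8749/1350  (> 934, stop)

4206/649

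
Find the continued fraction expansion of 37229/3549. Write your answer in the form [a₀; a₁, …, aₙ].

[10; 2, 24, 2, 35]

Run the Euclidean algorithm, recording each quotient:
37229 ÷ 3549 → quotient 10, remainder 1739
3549 ÷ 1739 → quotient 2, remainder 71
1739 ÷ 71 → quotient 24, remainder 35
71 ÷ 35 → quotient 2, remainder 1
35 ÷ 1 → quotient 35, remainder 0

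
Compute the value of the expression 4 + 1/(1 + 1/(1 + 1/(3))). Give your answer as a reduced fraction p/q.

Start with 3.
1 + 1/(3/1) = 1 + 1/3 = 4/3
1 + 1/(4/3) = 1 + 3/4 = 7/4
4 + 1/(7/4) = 4 + 4/7 = 32/7

32/7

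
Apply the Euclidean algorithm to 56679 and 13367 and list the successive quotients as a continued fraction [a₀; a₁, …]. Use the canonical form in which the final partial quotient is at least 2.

[4; 4, 6, 7, 6, 12]

56679 = 4·13367 + 3211, so a_0 = 4
13367 = 4·3211 + 523, so a_1 = 4
3211 = 6·523 + 73, so a_2 = 6
523 = 7·73 + 12, so a_3 = 7
73 = 6·12 + 1, so a_4 = 6
12 = 12·1 + 0, so a_5 = 12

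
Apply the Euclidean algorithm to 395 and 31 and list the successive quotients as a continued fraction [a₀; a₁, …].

[12; 1, 2, 1, 7]

⌊395/31⌋ = 12, remainder 23
⌊31/23⌋ = 1, remainder 8
⌊23/8⌋ = 2, remainder 7
⌊8/7⌋ = 1, remainder 1
⌊7/1⌋ = 7, remainder 0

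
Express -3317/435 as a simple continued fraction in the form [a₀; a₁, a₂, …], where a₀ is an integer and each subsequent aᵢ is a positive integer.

-3317 ÷ 435 → quotient -8, remainder 163
435 ÷ 163 → quotient 2, remainder 109
163 ÷ 109 → quotient 1, remainder 54
109 ÷ 54 → quotient 2, remainder 1
54 ÷ 1 → quotient 54, remainder 0

[-8; 2, 1, 2, 54]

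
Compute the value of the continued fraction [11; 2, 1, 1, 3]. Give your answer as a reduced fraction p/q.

205/18

Start with 3.
1 + 1/(3/1) = 1 + 1/3 = 4/3
1 + 1/(4/3) = 1 + 3/4 = 7/4
2 + 1/(7/4) = 2 + 4/7 = 18/7
11 + 1/(18/7) = 11 + 7/18 = 205/18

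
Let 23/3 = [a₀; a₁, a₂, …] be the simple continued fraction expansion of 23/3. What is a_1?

1

23 ÷ 3 → quotient 7, remainder 2
3 ÷ 2 → quotient 1, remainder 1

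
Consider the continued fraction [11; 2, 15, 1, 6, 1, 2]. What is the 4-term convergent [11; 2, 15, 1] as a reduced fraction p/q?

Work from the innermost term outward:
Start with 1.
15 + 1/(1/1) = 15 + 1/1 = 16/1
2 + 1/(16/1) = 2 + 1/16 = 33/16
11 + 1/(33/16) = 11 + 16/33 = 379/33

379/33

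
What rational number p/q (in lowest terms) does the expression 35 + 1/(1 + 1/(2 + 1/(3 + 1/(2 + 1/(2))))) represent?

1999/56

Start with 2.
2 + 1/(2/1) = 2 + 1/2 = 5/2
3 + 1/(5/2) = 3 + 2/5 = 17/5
2 + 1/(17/5) = 2 + 5/17 = 39/17
1 + 1/(39/17) = 1 + 17/39 = 56/39
35 + 1/(56/39) = 35 + 39/56 = 1999/56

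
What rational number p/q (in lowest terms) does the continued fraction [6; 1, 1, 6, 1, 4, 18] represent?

8684/1329

Start with 18.
4 + 1/(18/1) = 4 + 1/18 = 73/18
1 + 1/(73/18) = 1 + 18/73 = 91/73
6 + 1/(91/73) = 6 + 73/91 = 619/91
1 + 1/(619/91) = 1 + 91/619 = 710/619
1 + 1/(710/619) = 1 + 619/710 = 1329/710
6 + 1/(1329/710) = 6 + 710/1329 = 8684/1329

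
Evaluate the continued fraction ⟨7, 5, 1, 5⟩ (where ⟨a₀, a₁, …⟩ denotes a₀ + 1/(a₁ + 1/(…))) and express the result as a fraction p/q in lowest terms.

251/35

Work from the innermost term outward:
Start with 5.
1 + 1/(5/1) = 1 + 1/5 = 6/5
5 + 1/(6/5) = 5 + 5/6 = 35/6
7 + 1/(35/6) = 7 + 6/35 = 251/35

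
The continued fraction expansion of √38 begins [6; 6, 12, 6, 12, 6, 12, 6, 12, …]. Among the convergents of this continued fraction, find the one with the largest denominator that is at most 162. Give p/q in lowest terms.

List convergents until the denominator exceeds the bound:
a_0 = 6: 6/1  (≤ bound)
a_1 = 6: 37/6  (≤ bound)
a_2 = 12: 450/73  (≤ bound)
a_3 = 6: 2737/444  (> 162, stop)

450/73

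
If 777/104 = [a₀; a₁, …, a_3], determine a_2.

8

777 ÷ 104 → quotient 7, remainder 49
104 ÷ 49 → quotient 2, remainder 6
49 ÷ 6 → quotient 8, remainder 1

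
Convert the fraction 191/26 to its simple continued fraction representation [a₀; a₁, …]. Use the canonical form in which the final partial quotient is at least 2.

191 ÷ 26 → quotient 7, remainder 9
26 ÷ 9 → quotient 2, remainder 8
9 ÷ 8 → quotient 1, remainder 1
8 ÷ 1 → quotient 8, remainder 0

[7; 2, 1, 8]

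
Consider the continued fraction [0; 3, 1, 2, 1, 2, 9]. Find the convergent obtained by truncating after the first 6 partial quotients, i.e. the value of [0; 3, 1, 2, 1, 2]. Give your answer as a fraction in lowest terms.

Starting at the tail and folding back:
Start with 2.
1 + 1/(2/1) = 1 + 1/2 = 3/2
2 + 1/(3/2) = 2 + 2/3 = 8/3
1 + 1/(8/3) = 1 + 3/8 = 11/8
3 + 1/(11/8) = 3 + 8/11 = 41/11
0 + 1/(41/11) = 0 + 11/41 = 11/41

11/41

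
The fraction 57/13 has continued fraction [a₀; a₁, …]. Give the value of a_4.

Apply division with remainder until the remainder is 0:
57 ÷ 13 → quotient 4, remainder 5
13 ÷ 5 → quotient 2, remainder 3
5 ÷ 3 → quotient 1, remainder 2
3 ÷ 2 → quotient 1, remainder 1
2 ÷ 1 → quotient 2, remainder 0

2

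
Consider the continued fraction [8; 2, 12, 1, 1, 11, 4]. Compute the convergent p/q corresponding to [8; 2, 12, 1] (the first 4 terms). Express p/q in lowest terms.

229/27

Use the convergent recurrence hₖ = aₖ·hₖ₋₁ + hₖ₋₂ (and likewise for the denominators kₖ):
a_0 = 8: 8/1
a_1 = 2: 17/2
a_2 = 12: 212/25
a_3 = 1: 229/27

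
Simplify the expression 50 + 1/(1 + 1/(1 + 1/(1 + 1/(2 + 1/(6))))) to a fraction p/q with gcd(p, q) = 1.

Start with 6.
2 + 1/(6/1) = 2 + 1/6 = 13/6
1 + 1/(13/6) = 1 + 6/13 = 19/13
1 + 1/(19/13) = 1 + 13/19 = 32/19
1 + 1/(32/19) = 1 + 19/32 = 51/32
50 + 1/(51/32) = 50 + 32/51 = 2582/51

2582/51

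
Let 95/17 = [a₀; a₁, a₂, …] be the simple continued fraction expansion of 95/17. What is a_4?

95 = 5·17 + 10, so a_0 = 5
17 = 1·10 + 7, so a_1 = 1
10 = 1·7 + 3, so a_2 = 1
7 = 2·3 + 1, so a_3 = 2
3 = 3·1 + 0, so a_4 = 3

3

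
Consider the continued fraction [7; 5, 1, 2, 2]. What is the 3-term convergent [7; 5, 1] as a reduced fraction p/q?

43/6

Start with 1.
5 + 1/(1/1) = 5 + 1/1 = 6/1
7 + 1/(6/1) = 7 + 1/6 = 43/6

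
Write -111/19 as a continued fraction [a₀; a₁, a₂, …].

-111 = -6·19 + 3, so a_0 = -6
19 = 6·3 + 1, so a_1 = 6
3 = 3·1 + 0, so a_2 = 3

[-6; 6, 3]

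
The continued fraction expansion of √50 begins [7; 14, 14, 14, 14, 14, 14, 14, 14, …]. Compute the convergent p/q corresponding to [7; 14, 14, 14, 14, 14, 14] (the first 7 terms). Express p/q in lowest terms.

54608393/7722793

a_0 = 7: 7/1
a_1 = 14: 99/14
a_2 = 14: 1393/197
a_3 = 14: 19601/2772
a_4 = 14: 275807/39005
a_5 = 14: 3880899/548842
a_6 = 14: 54608393/7722793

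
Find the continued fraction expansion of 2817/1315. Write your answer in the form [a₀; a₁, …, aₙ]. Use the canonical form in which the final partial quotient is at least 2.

2817 = 2·1315 + 187, so a_0 = 2
1315 = 7·187 + 6, so a_1 = 7
187 = 31·6 + 1, so a_2 = 31
6 = 6·1 + 0, so a_3 = 6

[2; 7, 31, 6]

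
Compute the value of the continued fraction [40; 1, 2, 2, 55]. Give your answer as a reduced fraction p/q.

Use the convergent recurrence hₖ = aₖ·hₖ₋₁ + hₖ₋₂ (and likewise for the denominators kₖ):
a_0 = 40: 40/1
a_1 = 1: 41/1
a_2 = 2: 122/3
a_3 = 2: 285/7
a_4 = 55: 15797/388

15797/388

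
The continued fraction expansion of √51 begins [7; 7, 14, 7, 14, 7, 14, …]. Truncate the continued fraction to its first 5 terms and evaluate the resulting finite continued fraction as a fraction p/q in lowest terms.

70693/9899

Starting at the tail and folding back:
Start with 14.
7 + 1/(14/1) = 7 + 1/14 = 99/14
14 + 1/(99/14) = 14 + 14/99 = 1400/99
7 + 1/(1400/99) = 7 + 99/1400 = 9899/1400
7 + 1/(9899/1400) = 7 + 1400/9899 = 70693/9899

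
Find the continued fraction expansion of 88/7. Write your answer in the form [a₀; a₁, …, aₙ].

Repeatedly divide and take the remainder:
88 = 12·7 + 4, so a_0 = 12
7 = 1·4 + 3, so a_1 = 1
4 = 1·3 + 1, so a_2 = 1
3 = 3·1 + 0, so a_3 = 3

[12; 1, 1, 3]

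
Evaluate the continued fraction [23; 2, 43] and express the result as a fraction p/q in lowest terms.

2044/87

Start with 43.
2 + 1/(43/1) = 2 + 1/43 = 87/43
23 + 1/(87/43) = 23 + 43/87 = 2044/87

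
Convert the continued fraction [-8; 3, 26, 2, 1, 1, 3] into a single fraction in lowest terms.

-11069/1443

Work from the innermost term outward:
Start with 3.
1 + 1/(3/1) = 1 + 1/3 = 4/3
1 + 1/(4/3) = 1 + 3/4 = 7/4
2 + 1/(7/4) = 2 + 4/7 = 18/7
26 + 1/(18/7) = 26 + 7/18 = 475/18
3 + 1/(475/18) = 3 + 18/475 = 1443/475
-8 + 1/(1443/475) = -8 + 475/1443 = -11069/1443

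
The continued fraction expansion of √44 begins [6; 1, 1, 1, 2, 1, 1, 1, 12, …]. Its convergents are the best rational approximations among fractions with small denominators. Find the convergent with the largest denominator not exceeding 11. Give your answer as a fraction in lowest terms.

List convergents until the denominator exceeds the bound:
a_0 = 6: 6/1  (≤ bound)
a_1 = 1: 7/1  (≤ bound)
a_2 = 1: 13/2  (≤ bound)
a_3 = 1: 20/3  (≤ bound)
a_4 = 2: 53/8  (≤ bound)
a_5 = 1: 73/11  (≤ bound)
a_6 = 1: 126/19  (> 11, stop)

73/11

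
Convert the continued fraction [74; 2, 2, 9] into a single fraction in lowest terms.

Build up convergents one term at a time:
a_0 = 74: 74/1
a_1 = 2: 149/2
a_2 = 2: 372/5
a_3 = 9: 3497/47

3497/47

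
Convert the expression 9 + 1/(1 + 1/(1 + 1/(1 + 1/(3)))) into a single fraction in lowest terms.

106/11

a_0 = 9: 9/1
a_1 = 1: 10/1
a_2 = 1: 19/2
a_3 = 1: 29/3
a_4 = 3: 106/11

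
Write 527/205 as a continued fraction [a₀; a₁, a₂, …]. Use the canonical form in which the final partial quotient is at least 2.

⌊527/205⌋ = 2, remainder 117
⌊205/117⌋ = 1, remainder 88
⌊117/88⌋ = 1, remainder 29
⌊88/29⌋ = 3, remainder 1
⌊29/1⌋ = 29, remainder 0

[2; 1, 1, 3, 29]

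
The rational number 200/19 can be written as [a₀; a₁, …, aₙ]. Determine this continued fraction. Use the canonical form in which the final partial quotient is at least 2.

200 ÷ 19 → quotient 10, remainder 10
19 ÷ 10 → quotient 1, remainder 9
10 ÷ 9 → quotient 1, remainder 1
9 ÷ 1 → quotient 9, remainder 0

[10; 1, 1, 9]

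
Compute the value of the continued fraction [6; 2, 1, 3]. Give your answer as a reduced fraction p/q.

a_0 = 6: 6/1
a_1 = 2: 13/2
a_2 = 1: 19/3
a_3 = 3: 70/11

70/11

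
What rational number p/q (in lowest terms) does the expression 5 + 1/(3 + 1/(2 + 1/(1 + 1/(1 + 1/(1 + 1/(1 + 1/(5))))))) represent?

1308/247

Start with 5.
1 + 1/(5/1) = 1 + 1/5 = 6/5
1 + 1/(6/5) = 1 + 5/6 = 11/6
1 + 1/(11/6) = 1 + 6/11 = 17/11
1 + 1/(17/11) = 1 + 11/17 = 28/17
2 + 1/(28/17) = 2 + 17/28 = 73/28
3 + 1/(73/28) = 3 + 28/73 = 247/73
5 + 1/(247/73) = 5 + 73/247 = 1308/247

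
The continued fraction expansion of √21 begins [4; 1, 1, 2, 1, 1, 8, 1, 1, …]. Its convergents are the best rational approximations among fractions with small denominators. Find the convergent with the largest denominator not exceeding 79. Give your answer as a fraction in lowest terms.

55/12

List convergents until the denominator exceeds the bound:
a_0 = 4: 4/1  (≤ bound)
a_1 = 1: 5/1  (≤ bound)
a_2 = 1: 9/2  (≤ bound)
a_3 = 2: 23/5  (≤ bound)
a_4 = 1: 32/7  (≤ bound)
a_5 = 1: 55/12  (≤ bound)
a_6 = 8: 472/103  (> 79, stop)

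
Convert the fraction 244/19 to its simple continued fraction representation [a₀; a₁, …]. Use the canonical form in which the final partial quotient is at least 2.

Repeatedly divide and take the remainder:
244 = 12·19 + 16, so a_0 = 12
19 = 1·16 + 3, so a_1 = 1
16 = 5·3 + 1, so a_2 = 5
3 = 3·1 + 0, so a_3 = 3

[12; 1, 5, 3]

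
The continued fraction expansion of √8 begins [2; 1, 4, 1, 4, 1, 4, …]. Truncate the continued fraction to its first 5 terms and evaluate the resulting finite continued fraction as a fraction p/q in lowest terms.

Start with 4.
1 + 1/(4/1) = 1 + 1/4 = 5/4
4 + 1/(5/4) = 4 + 4/5 = 24/5
1 + 1/(24/5) = 1 + 5/24 = 29/24
2 + 1/(29/24) = 2 + 24/29 = 82/29

82/29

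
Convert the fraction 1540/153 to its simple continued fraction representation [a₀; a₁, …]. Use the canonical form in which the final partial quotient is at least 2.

[10; 15, 3, 3]

Run the Euclidean algorithm, recording each quotient:
1540 = 10·153 + 10, so a_0 = 10
153 = 15·10 + 3, so a_1 = 15
10 = 3·3 + 1, so a_2 = 3
3 = 3·1 + 0, so a_3 = 3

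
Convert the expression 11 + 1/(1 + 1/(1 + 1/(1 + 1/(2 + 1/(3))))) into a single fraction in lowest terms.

314/27

Work from the innermost term outward:
Start with 3.
2 + 1/(3/1) = 2 + 1/3 = 7/3
1 + 1/(7/3) = 1 + 3/7 = 10/7
1 + 1/(10/7) = 1 + 7/10 = 17/10
1 + 1/(17/10) = 1 + 10/17 = 27/17
11 + 1/(27/17) = 11 + 17/27 = 314/27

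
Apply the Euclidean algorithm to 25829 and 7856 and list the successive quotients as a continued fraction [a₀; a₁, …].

Apply division with remainder until the remainder is 0:
⌊25829/7856⌋ = 3, remainder 2261
⌊7856/2261⌋ = 3, remainder 1073
⌊2261/1073⌋ = 2, remainder 115
⌊1073/115⌋ = 9, remainder 38
⌊115/38⌋ = 3, remainder 1
⌊38/1⌋ = 38, remainder 0

[3; 3, 2, 9, 3, 38]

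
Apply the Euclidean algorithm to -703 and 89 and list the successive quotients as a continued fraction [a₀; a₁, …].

[-8; 9, 1, 8]

⌊-703/89⌋ = -8, remainder 9
⌊89/9⌋ = 9, remainder 8
⌊9/8⌋ = 1, remainder 1
⌊8/1⌋ = 8, remainder 0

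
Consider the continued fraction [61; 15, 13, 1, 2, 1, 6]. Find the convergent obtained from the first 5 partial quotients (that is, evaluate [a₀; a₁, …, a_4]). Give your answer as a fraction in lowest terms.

Work from the innermost term outward:
Start with 2.
1 + 1/(2/1) = 1 + 1/2 = 3/2
13 + 1/(3/2) = 13 + 2/3 = 41/3
15 + 1/(41/3) = 15 + 3/41 = 618/41
61 + 1/(618/41) = 61 + 41/618 = 37739/618

37739/618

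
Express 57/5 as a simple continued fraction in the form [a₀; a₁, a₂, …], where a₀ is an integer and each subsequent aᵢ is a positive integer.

[11; 2, 2]

⌊57/5⌋ = 11, remainder 2
⌊5/2⌋ = 2, remainder 1
⌊2/1⌋ = 2, remainder 0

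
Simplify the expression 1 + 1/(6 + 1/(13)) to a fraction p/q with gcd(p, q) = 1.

a_0 = 1: 1/1
a_1 = 6: 7/6
a_2 = 13: 92/79

92/79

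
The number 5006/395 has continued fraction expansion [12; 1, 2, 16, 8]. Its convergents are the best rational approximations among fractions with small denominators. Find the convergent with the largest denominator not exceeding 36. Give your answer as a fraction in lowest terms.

a_0 = 12: 12/1  (≤ bound)
a_1 = 1: 13/1  (≤ bound)
a_2 = 2: 38/3  (≤ bound)
a_3 = 16: 621/49  (> 36, stop)

38/3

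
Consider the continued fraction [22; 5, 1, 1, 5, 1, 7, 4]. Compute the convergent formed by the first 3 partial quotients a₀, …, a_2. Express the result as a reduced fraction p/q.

a_0 = 22: 22/1
a_1 = 5: 111/5
a_2 = 1: 133/6

133/6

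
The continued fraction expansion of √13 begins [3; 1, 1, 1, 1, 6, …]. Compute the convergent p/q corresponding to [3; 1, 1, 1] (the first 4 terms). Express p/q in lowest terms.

11/3

Start with 1.
1 + 1/(1/1) = 1 + 1/1 = 2/1
1 + 1/(2/1) = 1 + 1/2 = 3/2
3 + 1/(3/2) = 3 + 2/3 = 11/3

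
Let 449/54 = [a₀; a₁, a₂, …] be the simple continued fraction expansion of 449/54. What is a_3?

1

Apply division with remainder until the remainder is 0:
⌊449/54⌋ = 8, remainder 17
⌊54/17⌋ = 3, remainder 3
⌊17/3⌋ = 5, remainder 2
⌊3/2⌋ = 1, remainder 1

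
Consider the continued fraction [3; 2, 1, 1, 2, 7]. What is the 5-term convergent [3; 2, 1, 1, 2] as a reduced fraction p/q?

Start with 2.
1 + 1/(2/1) = 1 + 1/2 = 3/2
1 + 1/(3/2) = 1 + 2/3 = 5/3
2 + 1/(5/3) = 2 + 3/5 = 13/5
3 + 1/(13/5) = 3 + 5/13 = 44/13

44/13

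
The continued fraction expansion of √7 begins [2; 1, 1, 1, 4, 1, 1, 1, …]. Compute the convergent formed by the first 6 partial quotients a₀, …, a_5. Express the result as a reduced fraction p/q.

45/17

a_0 = 2: 2/1
a_1 = 1: 3/1
a_2 = 1: 5/2
a_3 = 1: 8/3
a_4 = 4: 37/14
a_5 = 1: 45/17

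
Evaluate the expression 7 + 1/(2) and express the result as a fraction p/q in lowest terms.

Start with 2.
7 + 1/(2/1) = 7 + 1/2 = 15/2

15/2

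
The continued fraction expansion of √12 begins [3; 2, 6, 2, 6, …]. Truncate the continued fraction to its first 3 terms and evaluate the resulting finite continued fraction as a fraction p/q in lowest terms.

45/13

a_0 = 3: 3/1
a_1 = 2: 7/2
a_2 = 6: 45/13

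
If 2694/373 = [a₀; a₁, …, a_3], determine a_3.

Run the Euclidean algorithm, recording each quotient:
⌊2694/373⌋ = 7, remainder 83
⌊373/83⌋ = 4, remainder 41
⌊83/41⌋ = 2, remainder 1
⌊41/1⌋ = 41, remainder 0

41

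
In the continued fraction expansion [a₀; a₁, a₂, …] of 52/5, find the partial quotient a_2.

52 ÷ 5 → quotient 10, remainder 2
5 ÷ 2 → quotient 2, remainder 1
2 ÷ 1 → quotient 2, remainder 0

2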